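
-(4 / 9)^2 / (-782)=8 / 31671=0.00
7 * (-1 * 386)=-2702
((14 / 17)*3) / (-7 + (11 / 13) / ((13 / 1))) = -3549 / 9962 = -0.36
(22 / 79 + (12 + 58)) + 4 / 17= 94700 / 1343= 70.51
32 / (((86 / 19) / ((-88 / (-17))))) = 26752 / 731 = 36.60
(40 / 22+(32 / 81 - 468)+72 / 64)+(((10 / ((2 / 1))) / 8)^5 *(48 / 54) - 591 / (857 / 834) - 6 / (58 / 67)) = -94932879372437 / 90701918208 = -1046.65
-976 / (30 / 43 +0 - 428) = 20984 / 9187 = 2.28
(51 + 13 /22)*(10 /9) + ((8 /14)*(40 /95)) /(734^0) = 757943 /13167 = 57.56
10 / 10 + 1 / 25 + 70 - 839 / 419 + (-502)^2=2640465069 / 10475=252073.04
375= 375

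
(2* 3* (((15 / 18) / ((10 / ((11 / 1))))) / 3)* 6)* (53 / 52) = 583 / 52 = 11.21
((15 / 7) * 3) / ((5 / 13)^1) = 117 / 7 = 16.71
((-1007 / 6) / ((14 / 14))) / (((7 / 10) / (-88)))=443080 / 21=21099.05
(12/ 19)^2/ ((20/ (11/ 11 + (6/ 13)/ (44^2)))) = 113283/ 5678530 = 0.02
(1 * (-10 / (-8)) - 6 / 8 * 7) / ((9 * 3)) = -0.15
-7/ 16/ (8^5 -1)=-1/ 74896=-0.00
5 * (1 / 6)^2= 5 / 36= 0.14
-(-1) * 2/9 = 2/9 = 0.22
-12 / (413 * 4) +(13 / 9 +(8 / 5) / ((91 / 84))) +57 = 14475547 / 241605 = 59.91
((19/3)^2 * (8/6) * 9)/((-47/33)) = -15884/47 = -337.96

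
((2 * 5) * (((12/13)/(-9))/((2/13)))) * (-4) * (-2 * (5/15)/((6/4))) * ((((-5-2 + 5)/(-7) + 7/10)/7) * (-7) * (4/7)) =6.68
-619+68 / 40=-6173 / 10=-617.30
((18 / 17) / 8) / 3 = 3 / 68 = 0.04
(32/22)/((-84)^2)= 0.00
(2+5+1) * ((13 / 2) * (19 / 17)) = 988 / 17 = 58.12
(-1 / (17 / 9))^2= 81 / 289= 0.28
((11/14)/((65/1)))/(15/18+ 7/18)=0.01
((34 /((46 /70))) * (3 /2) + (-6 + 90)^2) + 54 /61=10009695 /1403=7134.49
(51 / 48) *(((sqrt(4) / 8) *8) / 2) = 17 / 16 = 1.06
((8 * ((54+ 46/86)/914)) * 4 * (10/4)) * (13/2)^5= 4353410425/78604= 55384.08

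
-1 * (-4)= 4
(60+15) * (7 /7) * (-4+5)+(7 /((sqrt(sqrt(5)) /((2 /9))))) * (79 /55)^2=87374 * 5^(3 /4) /136125+75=77.15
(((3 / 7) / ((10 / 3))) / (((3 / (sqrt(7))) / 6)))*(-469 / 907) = -603*sqrt(7) / 4535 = -0.35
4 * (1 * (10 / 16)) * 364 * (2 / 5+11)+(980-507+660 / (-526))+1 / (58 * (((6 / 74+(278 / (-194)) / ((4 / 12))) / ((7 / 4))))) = 10017776703547 / 923660208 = 10845.74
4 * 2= 8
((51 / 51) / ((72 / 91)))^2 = 8281 / 5184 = 1.60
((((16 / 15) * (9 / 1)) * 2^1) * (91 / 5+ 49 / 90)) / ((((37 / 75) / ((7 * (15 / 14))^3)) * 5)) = 2277450 / 37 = 61552.70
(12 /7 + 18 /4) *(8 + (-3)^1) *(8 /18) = 290 /21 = 13.81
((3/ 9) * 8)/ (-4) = -2/ 3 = -0.67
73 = 73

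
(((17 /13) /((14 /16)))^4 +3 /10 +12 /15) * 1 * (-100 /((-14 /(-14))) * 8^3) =-21377765022720 /68574961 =-311743.01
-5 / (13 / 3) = -15 / 13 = -1.15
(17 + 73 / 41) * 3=2310 / 41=56.34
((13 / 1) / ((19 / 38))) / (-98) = -13 / 49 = -0.27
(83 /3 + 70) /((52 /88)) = 6446 /39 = 165.28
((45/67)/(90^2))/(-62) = -1/747720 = -0.00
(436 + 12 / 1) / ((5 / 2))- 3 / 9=2683 / 15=178.87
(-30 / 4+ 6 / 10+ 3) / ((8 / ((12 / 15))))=-39 / 100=-0.39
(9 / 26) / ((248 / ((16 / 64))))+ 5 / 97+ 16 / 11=41457347 / 27520064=1.51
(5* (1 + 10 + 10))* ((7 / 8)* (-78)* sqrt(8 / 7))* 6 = -12285* sqrt(14) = -45966.26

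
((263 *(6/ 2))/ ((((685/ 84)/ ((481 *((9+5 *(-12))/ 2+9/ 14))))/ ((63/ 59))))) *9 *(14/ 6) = -1048364769816/ 40415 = -25939991.83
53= 53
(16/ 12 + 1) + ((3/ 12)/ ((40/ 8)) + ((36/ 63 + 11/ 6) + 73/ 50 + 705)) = 1493621/ 2100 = 711.25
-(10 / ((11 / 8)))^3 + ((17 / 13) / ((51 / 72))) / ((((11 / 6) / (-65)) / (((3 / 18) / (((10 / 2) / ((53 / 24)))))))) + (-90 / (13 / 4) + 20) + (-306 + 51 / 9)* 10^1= -176517437 / 51909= -3400.52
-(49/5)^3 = -117649/125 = -941.19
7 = 7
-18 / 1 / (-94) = 9 / 47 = 0.19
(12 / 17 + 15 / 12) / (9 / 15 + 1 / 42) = 13965 / 4454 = 3.14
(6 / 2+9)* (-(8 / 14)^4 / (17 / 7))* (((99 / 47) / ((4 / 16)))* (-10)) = 12165120 / 274057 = 44.39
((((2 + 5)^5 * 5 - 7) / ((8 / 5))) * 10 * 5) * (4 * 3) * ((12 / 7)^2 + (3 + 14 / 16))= 3005876625 / 14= 214705473.21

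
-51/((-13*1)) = 51/13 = 3.92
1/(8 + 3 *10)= 1/38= 0.03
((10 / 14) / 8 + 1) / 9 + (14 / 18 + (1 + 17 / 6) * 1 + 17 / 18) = 2861 / 504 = 5.68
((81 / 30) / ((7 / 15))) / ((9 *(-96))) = -3 / 448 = -0.01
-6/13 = -0.46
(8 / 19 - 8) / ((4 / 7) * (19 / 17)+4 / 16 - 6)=22848 / 15409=1.48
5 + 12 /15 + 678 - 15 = 668.80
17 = 17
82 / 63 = 1.30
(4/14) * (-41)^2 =3362/7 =480.29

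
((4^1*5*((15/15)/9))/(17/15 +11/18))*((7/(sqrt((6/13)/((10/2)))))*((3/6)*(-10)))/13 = -11.29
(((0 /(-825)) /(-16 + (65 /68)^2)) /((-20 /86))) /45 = 0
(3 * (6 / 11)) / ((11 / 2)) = 36 / 121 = 0.30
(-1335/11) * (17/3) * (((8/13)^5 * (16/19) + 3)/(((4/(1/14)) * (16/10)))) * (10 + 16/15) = -13617779853155/52147359264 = -261.14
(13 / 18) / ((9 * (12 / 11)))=143 / 1944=0.07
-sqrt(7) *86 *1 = -86 *sqrt(7) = -227.53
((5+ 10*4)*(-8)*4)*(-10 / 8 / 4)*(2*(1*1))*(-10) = -9000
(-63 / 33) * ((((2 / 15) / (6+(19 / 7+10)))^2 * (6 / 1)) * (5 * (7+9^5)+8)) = -810270272 / 4719275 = -171.69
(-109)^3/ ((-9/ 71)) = 91947059/ 9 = 10216339.89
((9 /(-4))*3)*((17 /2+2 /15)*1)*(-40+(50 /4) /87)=1077699 /464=2322.63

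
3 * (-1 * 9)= -27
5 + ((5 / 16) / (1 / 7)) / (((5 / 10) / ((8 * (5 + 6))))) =390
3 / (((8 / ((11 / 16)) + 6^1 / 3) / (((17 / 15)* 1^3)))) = 187 / 750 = 0.25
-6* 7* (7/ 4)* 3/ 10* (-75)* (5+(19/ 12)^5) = 911463455/ 36864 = 24725.03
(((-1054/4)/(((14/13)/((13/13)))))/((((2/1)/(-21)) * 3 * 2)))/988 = 527/1216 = 0.43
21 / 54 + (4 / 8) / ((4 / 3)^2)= 193 / 288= 0.67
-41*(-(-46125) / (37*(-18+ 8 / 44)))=20802375 / 7252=2868.50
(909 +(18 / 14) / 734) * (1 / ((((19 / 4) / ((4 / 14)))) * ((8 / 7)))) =4670451 / 97622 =47.84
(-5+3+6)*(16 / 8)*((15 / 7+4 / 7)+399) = 3213.71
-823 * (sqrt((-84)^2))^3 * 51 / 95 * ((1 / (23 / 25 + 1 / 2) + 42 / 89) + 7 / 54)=-341939536.77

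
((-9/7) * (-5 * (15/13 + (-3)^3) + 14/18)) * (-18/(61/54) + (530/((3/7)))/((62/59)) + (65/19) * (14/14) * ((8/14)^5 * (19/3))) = -240795667679719/1239499443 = -194268.48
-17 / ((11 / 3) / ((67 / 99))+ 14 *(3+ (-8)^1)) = 1139 / 4327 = 0.26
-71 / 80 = -0.89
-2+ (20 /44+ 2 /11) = -15 /11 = -1.36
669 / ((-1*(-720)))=223 / 240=0.93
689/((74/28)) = 9646/37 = 260.70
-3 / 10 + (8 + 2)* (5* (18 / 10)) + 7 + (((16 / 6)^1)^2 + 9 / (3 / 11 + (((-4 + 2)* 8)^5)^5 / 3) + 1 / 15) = 130363920076870883420519460937551593 / 1254974094225947107481736173321430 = 103.88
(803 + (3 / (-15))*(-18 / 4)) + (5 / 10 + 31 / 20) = 805.95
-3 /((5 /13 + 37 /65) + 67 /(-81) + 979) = -15795 /5155102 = -0.00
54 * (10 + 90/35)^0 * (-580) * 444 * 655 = -9108482400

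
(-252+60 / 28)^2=3059001 / 49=62428.59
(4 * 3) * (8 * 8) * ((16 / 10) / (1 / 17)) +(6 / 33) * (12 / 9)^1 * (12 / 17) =19531936 / 935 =20889.77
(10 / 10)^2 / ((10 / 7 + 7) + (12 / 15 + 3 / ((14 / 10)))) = 35 / 398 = 0.09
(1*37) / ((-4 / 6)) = -111 / 2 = -55.50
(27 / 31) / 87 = 9 / 899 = 0.01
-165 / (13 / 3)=-495 / 13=-38.08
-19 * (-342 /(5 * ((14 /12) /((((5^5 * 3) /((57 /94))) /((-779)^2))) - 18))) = 2290545000 /48984853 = 46.76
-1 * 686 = -686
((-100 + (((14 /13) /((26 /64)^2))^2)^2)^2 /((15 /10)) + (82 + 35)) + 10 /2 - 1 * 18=1061876911239889799808803953064648 /542800770374370512771595361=1956292.20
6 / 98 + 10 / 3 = 499 / 147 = 3.39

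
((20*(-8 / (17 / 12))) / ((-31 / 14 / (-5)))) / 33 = -44800 / 5797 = -7.73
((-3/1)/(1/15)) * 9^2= -3645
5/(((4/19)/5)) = 475/4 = 118.75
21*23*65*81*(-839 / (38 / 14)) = -14935009635 / 19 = -786053138.68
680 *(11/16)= 935/2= 467.50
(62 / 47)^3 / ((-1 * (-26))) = 119164 / 1349699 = 0.09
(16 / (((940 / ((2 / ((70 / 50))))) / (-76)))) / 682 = -304 / 112189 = -0.00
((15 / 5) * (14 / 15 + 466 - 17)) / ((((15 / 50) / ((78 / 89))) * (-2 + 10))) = 87737 / 178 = 492.90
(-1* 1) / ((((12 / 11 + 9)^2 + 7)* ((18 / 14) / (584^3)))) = -10543916768 / 7407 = -1423507.06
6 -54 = -48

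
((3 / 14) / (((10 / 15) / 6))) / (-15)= -9 / 70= -0.13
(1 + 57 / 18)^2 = 625 / 36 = 17.36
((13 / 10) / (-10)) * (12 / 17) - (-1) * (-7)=-3014 / 425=-7.09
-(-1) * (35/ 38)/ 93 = 35/ 3534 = 0.01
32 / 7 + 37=291 / 7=41.57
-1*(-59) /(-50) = -59 /50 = -1.18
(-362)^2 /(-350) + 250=-21772 /175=-124.41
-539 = -539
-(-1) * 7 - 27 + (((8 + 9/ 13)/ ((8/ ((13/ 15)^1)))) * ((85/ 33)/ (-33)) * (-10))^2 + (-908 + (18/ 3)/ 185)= -927.43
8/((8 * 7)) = 1/7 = 0.14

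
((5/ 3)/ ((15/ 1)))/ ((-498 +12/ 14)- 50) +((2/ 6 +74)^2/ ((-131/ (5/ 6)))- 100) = -915414463/ 6773355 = -135.15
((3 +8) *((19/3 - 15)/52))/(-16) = 11/96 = 0.11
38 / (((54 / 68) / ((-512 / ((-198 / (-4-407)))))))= -45313024 / 891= -50856.37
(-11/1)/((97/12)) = -132/97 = -1.36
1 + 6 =7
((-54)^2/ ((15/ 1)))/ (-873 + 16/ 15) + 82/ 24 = 501247/ 156948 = 3.19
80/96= 5/6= 0.83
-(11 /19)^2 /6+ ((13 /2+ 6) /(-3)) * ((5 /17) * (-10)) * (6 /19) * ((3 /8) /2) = 98647 /147288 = 0.67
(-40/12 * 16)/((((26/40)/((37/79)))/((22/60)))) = -130240/9243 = -14.09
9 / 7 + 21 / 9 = 76 / 21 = 3.62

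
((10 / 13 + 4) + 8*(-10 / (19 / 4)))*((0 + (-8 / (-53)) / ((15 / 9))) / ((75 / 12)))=-286272 / 1636375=-0.17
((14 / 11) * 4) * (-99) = -504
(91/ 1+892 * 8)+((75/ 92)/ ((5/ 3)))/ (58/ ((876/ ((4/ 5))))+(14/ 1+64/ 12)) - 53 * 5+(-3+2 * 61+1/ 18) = 41487542489/ 5858928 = 7081.08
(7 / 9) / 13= 7 / 117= 0.06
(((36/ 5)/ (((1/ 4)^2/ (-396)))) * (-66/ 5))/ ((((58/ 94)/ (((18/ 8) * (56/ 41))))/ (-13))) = -1158973111296/ 29725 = -38989843.95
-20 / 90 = -2 / 9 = -0.22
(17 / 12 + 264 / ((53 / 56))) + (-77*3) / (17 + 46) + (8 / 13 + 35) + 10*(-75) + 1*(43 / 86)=-1204899 / 2756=-437.19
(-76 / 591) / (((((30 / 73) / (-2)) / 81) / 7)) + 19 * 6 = 461814 / 985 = 468.85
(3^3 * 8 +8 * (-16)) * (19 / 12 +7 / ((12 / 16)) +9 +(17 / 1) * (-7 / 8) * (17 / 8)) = -24695 / 24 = -1028.96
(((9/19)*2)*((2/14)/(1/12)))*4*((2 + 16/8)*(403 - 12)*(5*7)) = 6756480/19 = 355604.21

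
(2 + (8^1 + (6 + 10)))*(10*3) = 780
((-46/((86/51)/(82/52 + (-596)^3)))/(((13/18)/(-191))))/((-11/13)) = 1805017927598.92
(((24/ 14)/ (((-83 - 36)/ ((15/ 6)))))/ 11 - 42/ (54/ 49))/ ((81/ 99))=-3143179/ 67473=-46.58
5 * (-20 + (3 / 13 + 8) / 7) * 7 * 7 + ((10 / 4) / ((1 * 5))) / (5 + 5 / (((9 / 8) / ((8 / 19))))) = -140892027 / 30550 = -4611.85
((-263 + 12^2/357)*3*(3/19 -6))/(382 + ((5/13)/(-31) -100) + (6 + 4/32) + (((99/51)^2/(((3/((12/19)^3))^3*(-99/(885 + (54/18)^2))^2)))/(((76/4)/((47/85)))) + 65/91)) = 15643201746995597525367240/981728550741199434663409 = 15.93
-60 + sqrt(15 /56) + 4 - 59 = -115 + sqrt(210) /28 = -114.48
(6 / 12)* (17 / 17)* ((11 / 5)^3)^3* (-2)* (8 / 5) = -18863581528 / 9765625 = -1931.63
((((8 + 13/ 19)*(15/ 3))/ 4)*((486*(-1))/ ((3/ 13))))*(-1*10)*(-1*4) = -17374500/ 19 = -914447.37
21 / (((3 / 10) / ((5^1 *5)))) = 1750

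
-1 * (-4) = 4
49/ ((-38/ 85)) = -4165/ 38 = -109.61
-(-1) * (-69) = -69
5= 5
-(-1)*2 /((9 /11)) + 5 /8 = 221 /72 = 3.07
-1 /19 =-0.05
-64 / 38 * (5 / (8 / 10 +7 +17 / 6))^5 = -2430000000000 / 62763480094381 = -0.04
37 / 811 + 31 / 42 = 26695 / 34062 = 0.78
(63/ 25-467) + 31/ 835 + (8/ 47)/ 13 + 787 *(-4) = -9215037439/ 2550925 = -3612.43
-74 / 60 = -37 / 30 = -1.23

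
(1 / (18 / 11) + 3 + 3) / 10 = 119 / 180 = 0.66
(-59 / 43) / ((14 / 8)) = -236 / 301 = -0.78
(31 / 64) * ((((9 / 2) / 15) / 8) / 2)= 93 / 10240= 0.01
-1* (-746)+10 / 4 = 1497 / 2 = 748.50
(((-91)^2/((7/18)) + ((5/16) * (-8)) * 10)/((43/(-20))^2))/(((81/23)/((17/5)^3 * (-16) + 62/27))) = -818617.40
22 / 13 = 1.69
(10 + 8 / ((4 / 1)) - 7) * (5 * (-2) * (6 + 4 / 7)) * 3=-6900 / 7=-985.71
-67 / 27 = -2.48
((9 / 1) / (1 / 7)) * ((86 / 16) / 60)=903 / 160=5.64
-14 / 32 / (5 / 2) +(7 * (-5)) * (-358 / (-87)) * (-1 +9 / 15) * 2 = 400351 / 3480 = 115.04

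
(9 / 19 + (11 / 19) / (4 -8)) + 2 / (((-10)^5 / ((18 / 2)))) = 312329 / 950000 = 0.33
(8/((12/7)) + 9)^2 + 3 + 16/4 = 1744/9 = 193.78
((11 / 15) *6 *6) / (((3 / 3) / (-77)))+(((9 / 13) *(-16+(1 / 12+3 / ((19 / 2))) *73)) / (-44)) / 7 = -3092990781 / 1521520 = -2032.83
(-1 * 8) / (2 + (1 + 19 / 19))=-2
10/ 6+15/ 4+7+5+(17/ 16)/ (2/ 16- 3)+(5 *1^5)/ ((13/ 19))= 87385/ 3588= 24.35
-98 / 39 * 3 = -98 / 13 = -7.54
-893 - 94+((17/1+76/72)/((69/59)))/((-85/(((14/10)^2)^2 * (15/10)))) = -1738468067/1759500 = -988.05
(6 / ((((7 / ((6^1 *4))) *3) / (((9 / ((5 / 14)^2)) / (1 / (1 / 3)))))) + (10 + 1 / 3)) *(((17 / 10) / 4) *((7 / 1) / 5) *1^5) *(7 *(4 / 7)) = 1531649 / 3750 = 408.44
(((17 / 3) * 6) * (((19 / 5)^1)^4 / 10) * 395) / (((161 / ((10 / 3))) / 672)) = 11201350592 / 2875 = 3896121.95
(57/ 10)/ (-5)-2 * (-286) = 28543/ 50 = 570.86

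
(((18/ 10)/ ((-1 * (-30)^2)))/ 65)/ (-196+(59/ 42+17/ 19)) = 399/ 2511811250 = 0.00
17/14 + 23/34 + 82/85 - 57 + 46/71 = -2259966/42245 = -53.50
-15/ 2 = -7.50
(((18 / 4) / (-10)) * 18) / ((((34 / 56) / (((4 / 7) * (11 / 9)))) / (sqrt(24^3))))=-38016 * sqrt(6) / 85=-1095.53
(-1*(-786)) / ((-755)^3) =-0.00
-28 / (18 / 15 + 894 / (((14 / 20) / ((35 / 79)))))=-5530 / 111987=-0.05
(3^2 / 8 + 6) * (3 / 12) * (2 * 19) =1083 / 16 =67.69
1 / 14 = 0.07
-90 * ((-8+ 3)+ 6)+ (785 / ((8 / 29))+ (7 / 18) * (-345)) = 62915 / 24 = 2621.46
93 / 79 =1.18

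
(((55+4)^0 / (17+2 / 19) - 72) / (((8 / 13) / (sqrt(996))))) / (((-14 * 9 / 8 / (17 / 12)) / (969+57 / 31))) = 332290772 * sqrt(249) / 16275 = 322178.80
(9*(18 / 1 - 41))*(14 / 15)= -966 / 5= -193.20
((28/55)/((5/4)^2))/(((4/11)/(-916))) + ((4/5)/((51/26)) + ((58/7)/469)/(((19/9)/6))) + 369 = -179452198309/397653375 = -451.28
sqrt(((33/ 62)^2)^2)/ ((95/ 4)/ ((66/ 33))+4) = 2178/ 122047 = 0.02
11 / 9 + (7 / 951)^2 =1.22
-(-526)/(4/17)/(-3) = -4471/6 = -745.17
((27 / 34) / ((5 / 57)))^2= 2368521 / 28900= 81.96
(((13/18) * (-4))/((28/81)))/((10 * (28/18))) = -1053/1960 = -0.54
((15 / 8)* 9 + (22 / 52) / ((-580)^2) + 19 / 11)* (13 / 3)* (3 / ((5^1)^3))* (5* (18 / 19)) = 9.16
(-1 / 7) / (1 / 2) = -2 / 7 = -0.29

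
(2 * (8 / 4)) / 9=4 / 9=0.44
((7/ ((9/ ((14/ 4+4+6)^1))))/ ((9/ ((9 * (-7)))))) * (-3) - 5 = 431/ 2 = 215.50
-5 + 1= -4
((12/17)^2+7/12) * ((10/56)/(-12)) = -0.02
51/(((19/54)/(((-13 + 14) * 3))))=8262/19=434.84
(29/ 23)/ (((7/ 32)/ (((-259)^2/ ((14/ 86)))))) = 54628576/ 23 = 2375155.48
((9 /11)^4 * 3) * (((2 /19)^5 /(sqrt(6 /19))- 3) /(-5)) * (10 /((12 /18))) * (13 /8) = 2302911 /117128- 511758 * sqrt(114) /36252565459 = 19.66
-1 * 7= -7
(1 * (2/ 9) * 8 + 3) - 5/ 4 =127/ 36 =3.53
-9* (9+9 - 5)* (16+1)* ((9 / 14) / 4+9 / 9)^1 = -129285 / 56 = -2308.66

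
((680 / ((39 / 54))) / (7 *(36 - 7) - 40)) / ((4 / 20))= 61200 / 2119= 28.88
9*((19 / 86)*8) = 684 / 43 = 15.91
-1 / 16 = -0.06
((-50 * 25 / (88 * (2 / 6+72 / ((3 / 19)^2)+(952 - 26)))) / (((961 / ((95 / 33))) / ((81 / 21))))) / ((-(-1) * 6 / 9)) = -4809375 / 74513795048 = -0.00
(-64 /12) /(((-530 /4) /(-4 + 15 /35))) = -160 /1113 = -0.14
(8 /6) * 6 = 8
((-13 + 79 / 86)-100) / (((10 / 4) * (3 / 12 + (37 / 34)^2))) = -5571342 / 178235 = -31.26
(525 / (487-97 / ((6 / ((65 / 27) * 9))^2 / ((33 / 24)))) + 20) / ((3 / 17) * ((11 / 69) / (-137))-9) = -1702215164770 / 782415819947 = -2.18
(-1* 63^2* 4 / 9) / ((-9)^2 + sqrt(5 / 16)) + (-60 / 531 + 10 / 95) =-7691031518 / 353017473 + 7056* sqrt(5) / 104971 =-21.64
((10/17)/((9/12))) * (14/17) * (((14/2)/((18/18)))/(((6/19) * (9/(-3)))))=-37240/7803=-4.77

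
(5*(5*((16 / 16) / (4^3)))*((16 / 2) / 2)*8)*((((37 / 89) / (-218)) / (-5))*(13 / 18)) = 2405 / 698472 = 0.00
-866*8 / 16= -433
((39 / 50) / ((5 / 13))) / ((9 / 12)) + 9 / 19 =3.18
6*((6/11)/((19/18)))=648/209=3.10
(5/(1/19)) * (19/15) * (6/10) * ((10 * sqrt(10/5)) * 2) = 1444 * sqrt(2) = 2042.12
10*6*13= 780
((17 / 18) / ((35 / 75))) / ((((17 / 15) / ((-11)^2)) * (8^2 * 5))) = 605 / 896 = 0.68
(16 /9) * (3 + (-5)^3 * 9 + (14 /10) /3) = -269168 /135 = -1993.84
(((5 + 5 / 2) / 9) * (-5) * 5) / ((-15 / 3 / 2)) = 8.33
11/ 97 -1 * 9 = -862/ 97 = -8.89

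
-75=-75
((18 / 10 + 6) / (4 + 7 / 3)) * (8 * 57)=2808 / 5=561.60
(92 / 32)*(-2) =-23 / 4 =-5.75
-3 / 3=-1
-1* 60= -60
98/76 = 49/38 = 1.29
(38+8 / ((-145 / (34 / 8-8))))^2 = 1227664 / 841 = 1459.77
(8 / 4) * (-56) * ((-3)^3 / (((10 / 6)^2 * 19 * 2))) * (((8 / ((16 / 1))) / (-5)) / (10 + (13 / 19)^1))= -972 / 3625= -0.27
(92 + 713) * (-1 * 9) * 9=-65205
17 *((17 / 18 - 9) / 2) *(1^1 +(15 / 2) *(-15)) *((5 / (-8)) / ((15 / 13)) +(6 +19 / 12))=92898455 / 1728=53760.68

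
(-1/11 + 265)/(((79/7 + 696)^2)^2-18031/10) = 69965140/66094357830111369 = 0.00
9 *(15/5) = 27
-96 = -96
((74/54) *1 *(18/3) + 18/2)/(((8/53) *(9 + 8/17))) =139655/11592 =12.05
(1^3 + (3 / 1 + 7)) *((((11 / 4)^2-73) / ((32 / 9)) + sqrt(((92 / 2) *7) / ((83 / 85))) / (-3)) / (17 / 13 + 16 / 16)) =-449163 / 5120-143 *sqrt(2271710) / 7470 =-116.58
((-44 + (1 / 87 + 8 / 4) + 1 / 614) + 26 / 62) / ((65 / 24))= -15.35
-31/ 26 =-1.19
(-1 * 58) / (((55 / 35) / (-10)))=4060 / 11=369.09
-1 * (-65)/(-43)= -65/43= -1.51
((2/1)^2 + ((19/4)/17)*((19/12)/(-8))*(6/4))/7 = 17047/30464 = 0.56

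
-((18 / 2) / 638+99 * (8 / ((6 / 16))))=-1347465 / 638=-2112.01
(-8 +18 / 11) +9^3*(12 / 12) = 7949 / 11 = 722.64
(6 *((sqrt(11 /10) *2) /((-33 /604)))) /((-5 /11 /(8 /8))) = 1208 *sqrt(110) /25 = 506.78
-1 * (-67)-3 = 64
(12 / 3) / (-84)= -0.05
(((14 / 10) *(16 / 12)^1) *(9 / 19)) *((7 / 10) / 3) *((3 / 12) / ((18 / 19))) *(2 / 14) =7 / 900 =0.01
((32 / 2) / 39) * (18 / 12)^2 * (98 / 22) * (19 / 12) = 931 / 143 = 6.51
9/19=0.47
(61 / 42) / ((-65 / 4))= -122 / 1365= -0.09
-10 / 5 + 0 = -2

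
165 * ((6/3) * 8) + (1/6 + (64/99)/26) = 6795853/2574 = 2640.19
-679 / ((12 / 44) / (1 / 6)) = -414.94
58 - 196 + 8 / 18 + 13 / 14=-17215 / 126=-136.63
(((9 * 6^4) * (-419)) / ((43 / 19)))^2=8622441763266816 / 1849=4663300034216.77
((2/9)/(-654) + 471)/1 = 1386152/2943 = 471.00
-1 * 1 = -1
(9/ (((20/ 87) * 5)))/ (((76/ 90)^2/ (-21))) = -230.59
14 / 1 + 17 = 31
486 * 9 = 4374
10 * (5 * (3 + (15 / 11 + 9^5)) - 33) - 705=32467965 / 11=2951633.18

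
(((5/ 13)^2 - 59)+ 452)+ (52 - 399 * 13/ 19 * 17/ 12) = 39477/ 676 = 58.40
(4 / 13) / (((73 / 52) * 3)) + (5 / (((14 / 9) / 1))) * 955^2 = 8988006599 / 3066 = 2931509.00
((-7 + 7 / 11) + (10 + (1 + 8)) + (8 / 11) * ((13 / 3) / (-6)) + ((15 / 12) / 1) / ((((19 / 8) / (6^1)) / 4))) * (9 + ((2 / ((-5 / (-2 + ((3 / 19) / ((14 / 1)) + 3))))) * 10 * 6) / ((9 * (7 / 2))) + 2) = 120883901 / 477603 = 253.11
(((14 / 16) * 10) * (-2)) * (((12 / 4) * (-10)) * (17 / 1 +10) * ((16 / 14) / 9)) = 1800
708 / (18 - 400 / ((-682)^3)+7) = 28073489268 / 991295575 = 28.32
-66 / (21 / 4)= -88 / 7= -12.57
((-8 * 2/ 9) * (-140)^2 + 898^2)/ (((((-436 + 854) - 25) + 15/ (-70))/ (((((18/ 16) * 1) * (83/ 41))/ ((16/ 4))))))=1008621229/ 901836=1118.41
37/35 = 1.06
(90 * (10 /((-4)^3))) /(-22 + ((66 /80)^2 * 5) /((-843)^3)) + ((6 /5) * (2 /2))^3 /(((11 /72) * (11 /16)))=11012367180574692 /644340710806375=17.09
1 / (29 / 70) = 70 / 29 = 2.41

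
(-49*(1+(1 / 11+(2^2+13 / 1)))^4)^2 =5904957433919037280801 / 214358881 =27547062227475.60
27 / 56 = 0.48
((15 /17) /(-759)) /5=-1 /4301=-0.00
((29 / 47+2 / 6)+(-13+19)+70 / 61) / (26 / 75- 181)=-1741250 / 38844983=-0.04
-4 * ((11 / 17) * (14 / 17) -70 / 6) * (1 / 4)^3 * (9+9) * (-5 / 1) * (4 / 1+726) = -52850175 / 1156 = -45718.14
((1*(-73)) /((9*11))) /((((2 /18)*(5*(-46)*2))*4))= 73 /20240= 0.00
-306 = -306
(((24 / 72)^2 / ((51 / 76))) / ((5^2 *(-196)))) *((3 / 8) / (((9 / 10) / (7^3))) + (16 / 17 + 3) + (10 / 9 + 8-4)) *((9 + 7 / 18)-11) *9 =10249151 / 137644920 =0.07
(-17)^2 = 289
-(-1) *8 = 8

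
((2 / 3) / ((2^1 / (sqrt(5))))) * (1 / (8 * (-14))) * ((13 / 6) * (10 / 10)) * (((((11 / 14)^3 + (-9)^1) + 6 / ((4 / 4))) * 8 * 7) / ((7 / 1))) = 89713 * sqrt(5) / 691488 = 0.29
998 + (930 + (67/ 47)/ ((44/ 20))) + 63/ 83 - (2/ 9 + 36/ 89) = 66295478662/ 34371711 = 1928.78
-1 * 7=-7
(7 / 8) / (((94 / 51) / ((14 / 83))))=2499 / 31208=0.08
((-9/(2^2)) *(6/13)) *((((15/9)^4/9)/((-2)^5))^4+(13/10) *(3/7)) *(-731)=4221457453155274643377/9981312541371924480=422.94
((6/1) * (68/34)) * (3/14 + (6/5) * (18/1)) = 9162/35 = 261.77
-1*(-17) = 17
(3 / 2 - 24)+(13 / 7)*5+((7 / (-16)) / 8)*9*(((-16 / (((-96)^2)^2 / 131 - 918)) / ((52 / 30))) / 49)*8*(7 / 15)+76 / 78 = -6997711075 / 571711868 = -12.24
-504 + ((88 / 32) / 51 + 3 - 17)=-105661 / 204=-517.95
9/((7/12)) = 108/7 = 15.43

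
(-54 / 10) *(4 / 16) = -27 / 20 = -1.35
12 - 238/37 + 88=3462/37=93.57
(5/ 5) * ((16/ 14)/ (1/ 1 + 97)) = 0.01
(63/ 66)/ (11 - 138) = -21/ 2794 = -0.01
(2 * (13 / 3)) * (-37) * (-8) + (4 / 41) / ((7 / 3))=2208788 / 861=2565.38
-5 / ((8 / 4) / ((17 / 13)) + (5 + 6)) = -85 / 213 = -0.40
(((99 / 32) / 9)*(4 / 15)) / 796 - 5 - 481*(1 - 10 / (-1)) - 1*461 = -549908629 / 95520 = -5757.00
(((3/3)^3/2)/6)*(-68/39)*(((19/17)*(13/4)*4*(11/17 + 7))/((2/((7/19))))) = -2.97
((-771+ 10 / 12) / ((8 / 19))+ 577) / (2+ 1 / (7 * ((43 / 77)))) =-2584429 / 4656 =-555.07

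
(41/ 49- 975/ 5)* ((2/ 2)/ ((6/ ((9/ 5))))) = -14271/ 245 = -58.25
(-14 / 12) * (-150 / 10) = 35 / 2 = 17.50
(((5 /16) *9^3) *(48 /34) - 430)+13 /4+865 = 51671 /68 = 759.87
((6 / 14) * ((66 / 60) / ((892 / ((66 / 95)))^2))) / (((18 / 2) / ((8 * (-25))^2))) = 159720 / 125665183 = 0.00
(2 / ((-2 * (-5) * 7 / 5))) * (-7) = -1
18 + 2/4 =37/2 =18.50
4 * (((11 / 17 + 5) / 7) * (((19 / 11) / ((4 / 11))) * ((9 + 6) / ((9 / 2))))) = 51.09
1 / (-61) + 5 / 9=296 / 549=0.54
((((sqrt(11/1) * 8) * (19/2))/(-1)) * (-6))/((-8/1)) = -57 * sqrt(11) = -189.05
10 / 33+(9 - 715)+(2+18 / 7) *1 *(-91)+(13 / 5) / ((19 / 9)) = -3512659 / 3135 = -1120.47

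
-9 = -9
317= 317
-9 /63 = -1 /7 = -0.14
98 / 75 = 1.31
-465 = -465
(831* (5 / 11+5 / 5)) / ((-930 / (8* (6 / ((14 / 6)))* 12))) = -3829248 / 11935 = -320.84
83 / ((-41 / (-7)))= 581 / 41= 14.17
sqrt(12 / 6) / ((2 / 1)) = sqrt(2) / 2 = 0.71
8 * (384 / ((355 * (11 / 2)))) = 6144 / 3905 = 1.57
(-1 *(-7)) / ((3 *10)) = 0.23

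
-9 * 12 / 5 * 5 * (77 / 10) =-4158 / 5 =-831.60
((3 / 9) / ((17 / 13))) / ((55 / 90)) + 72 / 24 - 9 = -1044 / 187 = -5.58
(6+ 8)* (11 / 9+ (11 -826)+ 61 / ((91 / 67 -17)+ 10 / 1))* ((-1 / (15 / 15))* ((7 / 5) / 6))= 436373 / 162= 2693.66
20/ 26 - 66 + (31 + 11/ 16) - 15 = -10097/ 208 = -48.54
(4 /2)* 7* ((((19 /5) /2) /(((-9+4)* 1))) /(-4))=133 /100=1.33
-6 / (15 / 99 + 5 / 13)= -1287 / 115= -11.19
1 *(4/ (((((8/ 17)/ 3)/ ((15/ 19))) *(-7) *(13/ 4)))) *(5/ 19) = -7650/ 32851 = -0.23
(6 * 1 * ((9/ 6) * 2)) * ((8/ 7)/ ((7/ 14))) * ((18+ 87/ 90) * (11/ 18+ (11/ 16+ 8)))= 761891/ 105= 7256.10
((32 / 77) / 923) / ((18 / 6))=32 / 213213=0.00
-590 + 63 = -527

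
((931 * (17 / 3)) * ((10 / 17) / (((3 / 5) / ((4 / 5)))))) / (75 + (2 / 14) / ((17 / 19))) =553945 / 10062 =55.05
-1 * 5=-5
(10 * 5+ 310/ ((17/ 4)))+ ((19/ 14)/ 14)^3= 15736846843/ 128002112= 122.94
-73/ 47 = -1.55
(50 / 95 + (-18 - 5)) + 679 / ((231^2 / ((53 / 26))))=-84532867 / 3765762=-22.45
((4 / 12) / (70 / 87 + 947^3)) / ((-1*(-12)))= 29 / 886646361252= 0.00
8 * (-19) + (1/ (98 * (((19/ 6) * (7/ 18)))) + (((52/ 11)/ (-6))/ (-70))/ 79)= -151.99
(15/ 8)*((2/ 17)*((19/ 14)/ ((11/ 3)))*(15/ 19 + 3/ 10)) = 0.09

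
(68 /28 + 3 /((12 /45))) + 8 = 607 /28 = 21.68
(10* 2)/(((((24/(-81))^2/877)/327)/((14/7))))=1045309455/8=130663681.88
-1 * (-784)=784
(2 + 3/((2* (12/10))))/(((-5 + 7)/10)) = 65/4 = 16.25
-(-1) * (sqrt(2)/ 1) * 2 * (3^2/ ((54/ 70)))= 70 * sqrt(2)/ 3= 33.00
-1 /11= -0.09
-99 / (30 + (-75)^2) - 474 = -893523 / 1885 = -474.02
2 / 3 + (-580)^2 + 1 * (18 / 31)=31285316 / 93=336401.25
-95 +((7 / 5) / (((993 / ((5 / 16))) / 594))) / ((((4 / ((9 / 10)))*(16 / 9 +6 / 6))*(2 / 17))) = -502165739 / 5296000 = -94.82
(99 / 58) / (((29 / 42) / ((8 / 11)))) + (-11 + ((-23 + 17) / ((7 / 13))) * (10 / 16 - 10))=95.26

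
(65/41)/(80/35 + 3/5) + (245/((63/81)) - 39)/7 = 1158841/28987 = 39.98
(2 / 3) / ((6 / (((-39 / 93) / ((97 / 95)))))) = -0.05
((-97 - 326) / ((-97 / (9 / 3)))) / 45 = 141 / 485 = 0.29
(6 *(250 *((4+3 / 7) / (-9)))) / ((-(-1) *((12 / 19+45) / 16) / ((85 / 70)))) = -2356000 / 7497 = -314.26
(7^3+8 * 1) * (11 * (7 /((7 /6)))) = 23166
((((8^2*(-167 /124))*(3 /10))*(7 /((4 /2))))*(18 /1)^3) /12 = -6817608 /155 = -43984.57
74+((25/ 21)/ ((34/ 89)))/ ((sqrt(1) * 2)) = 107897/ 1428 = 75.56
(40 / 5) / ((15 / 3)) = 8 / 5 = 1.60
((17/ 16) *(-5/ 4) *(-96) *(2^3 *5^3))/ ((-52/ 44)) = -1402500/ 13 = -107884.62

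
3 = 3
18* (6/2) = 54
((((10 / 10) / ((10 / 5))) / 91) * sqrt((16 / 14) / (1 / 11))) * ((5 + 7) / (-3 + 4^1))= 12 * sqrt(154) / 637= 0.23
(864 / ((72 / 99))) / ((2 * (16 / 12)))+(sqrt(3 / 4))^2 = 1785 / 4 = 446.25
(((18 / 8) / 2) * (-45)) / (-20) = 81 / 32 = 2.53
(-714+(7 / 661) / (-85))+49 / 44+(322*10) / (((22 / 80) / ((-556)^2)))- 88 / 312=348987879652601543 / 96413460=3619700814.10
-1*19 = -19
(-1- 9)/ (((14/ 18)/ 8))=-102.86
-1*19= -19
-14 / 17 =-0.82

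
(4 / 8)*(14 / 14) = 1 / 2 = 0.50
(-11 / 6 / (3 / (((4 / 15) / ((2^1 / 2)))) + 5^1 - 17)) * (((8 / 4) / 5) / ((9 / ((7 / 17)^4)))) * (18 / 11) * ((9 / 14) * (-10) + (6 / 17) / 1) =-0.03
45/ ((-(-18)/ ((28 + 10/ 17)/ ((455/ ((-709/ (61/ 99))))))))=-17056413/ 94367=-180.75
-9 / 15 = -3 / 5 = -0.60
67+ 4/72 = 1207/18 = 67.06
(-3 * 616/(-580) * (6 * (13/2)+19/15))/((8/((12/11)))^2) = 19026/7975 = 2.39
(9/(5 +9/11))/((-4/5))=-1.93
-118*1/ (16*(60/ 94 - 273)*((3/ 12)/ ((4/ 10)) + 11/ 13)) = 36049/ 1958553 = 0.02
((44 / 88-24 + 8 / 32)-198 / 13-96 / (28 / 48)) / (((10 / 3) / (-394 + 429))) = -221733 / 104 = -2132.05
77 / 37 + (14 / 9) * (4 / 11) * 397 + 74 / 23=19365823 / 84249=229.86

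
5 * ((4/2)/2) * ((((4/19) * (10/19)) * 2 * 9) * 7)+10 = 28810/361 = 79.81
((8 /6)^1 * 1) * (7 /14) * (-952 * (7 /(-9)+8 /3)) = -32368 /27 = -1198.81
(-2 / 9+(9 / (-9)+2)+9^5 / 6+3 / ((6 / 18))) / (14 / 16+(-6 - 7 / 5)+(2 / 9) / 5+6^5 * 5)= 3546460 / 13994467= 0.25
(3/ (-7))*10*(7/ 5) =-6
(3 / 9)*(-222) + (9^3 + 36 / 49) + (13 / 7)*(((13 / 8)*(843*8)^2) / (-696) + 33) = -279213703 / 1421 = -196490.99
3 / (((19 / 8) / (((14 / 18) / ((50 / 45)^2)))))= 378 / 475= 0.80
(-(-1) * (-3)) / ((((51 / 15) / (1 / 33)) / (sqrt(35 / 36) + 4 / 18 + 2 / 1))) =-100 / 1683 - 5 * sqrt(35) / 1122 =-0.09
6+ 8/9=6.89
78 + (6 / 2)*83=327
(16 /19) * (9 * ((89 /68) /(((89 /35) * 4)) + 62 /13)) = 155871 /4199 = 37.12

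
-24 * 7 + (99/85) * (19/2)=-26679/170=-156.94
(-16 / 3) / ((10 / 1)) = -8 / 15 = -0.53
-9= -9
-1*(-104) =104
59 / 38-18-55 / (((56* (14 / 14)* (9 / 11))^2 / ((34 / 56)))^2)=-15808415844375205 / 961151414501376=-16.45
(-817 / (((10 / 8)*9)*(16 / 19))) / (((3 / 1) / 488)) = -14028.19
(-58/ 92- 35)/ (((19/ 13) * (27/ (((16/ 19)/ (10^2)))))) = -42614/ 5604525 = -0.01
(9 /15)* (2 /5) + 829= 20731 /25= 829.24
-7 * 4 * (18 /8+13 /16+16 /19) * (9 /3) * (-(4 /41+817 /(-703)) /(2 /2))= -2118795 /6068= -349.18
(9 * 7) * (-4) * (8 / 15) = -672 / 5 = -134.40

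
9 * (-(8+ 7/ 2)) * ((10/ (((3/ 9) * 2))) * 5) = -15525/ 2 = -7762.50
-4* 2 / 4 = -2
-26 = -26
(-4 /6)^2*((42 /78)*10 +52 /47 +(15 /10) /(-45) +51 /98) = 12534992 /4041765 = 3.10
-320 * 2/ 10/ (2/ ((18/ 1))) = -576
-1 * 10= -10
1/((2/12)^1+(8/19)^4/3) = 5.65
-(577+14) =-591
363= 363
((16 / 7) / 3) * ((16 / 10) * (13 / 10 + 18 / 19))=3904 / 1425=2.74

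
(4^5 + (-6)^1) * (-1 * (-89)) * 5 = 453010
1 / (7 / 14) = 2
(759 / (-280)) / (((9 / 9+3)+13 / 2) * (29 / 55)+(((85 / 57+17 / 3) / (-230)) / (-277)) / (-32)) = -1010638101 / 2064126239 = -0.49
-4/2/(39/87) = -58/13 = -4.46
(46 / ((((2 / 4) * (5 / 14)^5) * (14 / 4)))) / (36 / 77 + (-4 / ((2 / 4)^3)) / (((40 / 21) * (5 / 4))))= -272138944 / 780375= -348.73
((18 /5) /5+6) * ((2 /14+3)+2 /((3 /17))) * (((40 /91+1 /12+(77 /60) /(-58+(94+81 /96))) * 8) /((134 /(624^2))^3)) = 367139396847793027940352 /34474958875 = 10649451335938.48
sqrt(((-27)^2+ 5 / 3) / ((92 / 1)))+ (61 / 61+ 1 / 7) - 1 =2.96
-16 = -16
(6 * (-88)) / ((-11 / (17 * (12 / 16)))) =612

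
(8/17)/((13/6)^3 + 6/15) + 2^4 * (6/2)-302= -49289966/194089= -253.96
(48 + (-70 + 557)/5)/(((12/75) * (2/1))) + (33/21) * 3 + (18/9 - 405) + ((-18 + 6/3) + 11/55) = 11281/280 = 40.29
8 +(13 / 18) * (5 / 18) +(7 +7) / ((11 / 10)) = 74587 / 3564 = 20.93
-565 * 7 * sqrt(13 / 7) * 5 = -2825 * sqrt(91) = -26948.78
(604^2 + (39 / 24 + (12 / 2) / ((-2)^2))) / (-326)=-2918553 / 2608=-1119.08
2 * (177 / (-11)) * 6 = -2124 / 11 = -193.09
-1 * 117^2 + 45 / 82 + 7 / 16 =-8979337 / 656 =-13688.01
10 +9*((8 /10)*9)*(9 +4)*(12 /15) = 17098 /25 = 683.92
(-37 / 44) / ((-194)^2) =-37 / 1655984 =-0.00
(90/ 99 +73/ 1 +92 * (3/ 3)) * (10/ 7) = 18250/ 77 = 237.01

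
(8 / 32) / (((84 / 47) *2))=47 / 672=0.07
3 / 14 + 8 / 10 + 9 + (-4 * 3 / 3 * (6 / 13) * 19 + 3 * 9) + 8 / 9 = 23147 / 8190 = 2.83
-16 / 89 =-0.18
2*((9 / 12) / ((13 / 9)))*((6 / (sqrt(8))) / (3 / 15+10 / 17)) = 6885*sqrt(2) / 3484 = 2.79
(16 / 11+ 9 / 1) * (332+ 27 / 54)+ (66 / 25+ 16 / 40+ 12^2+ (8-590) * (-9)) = 8861.18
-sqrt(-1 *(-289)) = -17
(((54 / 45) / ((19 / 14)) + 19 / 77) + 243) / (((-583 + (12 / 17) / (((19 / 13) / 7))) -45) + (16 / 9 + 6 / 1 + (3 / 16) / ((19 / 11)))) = -4371682464 / 11043909415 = -0.40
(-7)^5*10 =-168070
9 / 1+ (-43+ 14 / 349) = -33.96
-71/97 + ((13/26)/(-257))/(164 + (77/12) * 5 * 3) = -18995321/25951089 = -0.73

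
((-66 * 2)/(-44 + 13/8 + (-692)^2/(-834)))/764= 110088/392852429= 0.00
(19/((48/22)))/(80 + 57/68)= 3553/32982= 0.11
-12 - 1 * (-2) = -10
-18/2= -9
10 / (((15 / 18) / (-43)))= -516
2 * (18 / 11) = 36 / 11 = 3.27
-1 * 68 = -68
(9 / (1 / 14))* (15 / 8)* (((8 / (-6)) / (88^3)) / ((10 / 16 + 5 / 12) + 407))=-135 / 119172416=-0.00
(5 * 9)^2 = 2025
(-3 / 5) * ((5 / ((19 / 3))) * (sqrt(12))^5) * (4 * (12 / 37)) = -124416 * sqrt(3) / 703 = -306.54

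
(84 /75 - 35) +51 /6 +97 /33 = -37027 /1650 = -22.44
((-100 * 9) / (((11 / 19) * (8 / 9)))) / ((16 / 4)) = -38475 / 88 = -437.22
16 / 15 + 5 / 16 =1.38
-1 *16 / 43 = -16 / 43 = -0.37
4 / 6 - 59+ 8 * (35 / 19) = -2485 / 57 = -43.60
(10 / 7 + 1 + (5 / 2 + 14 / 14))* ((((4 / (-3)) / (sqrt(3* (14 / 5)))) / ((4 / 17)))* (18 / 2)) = -1411* sqrt(210) / 196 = -104.32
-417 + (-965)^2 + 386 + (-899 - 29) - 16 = 930250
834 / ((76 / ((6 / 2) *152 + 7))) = 193071 / 38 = 5080.82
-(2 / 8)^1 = -1 / 4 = -0.25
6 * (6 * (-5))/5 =-36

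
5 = 5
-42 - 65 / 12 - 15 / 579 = -109877 / 2316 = -47.44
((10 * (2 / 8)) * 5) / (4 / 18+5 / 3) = 225 / 34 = 6.62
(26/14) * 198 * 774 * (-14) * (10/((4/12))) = -119536560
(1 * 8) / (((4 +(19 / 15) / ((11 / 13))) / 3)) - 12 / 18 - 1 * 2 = 4624 / 2721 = 1.70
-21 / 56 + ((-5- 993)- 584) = -12659 / 8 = -1582.38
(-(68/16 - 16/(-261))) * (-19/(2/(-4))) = -85519/522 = -163.83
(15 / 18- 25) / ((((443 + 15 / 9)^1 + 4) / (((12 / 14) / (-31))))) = 435 / 292082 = 0.00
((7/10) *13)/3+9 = 361/30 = 12.03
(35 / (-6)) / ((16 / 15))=-175 / 32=-5.47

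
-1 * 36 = -36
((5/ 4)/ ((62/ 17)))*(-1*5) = -425/ 248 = -1.71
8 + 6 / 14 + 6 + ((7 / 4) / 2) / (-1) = 759 / 56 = 13.55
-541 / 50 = -10.82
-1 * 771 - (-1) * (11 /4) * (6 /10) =-15387 /20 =-769.35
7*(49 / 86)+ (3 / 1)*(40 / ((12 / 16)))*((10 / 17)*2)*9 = 2482631 / 1462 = 1698.11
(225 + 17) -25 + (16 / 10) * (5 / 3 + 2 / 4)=3307 / 15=220.47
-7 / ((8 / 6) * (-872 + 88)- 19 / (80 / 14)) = 120 / 17977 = 0.01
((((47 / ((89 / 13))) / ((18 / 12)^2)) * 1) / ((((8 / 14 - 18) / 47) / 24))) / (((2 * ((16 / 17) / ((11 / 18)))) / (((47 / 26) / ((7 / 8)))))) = -19414901 / 146583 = -132.45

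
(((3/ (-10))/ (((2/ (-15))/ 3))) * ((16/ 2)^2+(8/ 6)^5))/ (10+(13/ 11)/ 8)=364672/ 8037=45.37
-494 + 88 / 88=-493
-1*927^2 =-859329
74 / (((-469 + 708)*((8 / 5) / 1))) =185 / 956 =0.19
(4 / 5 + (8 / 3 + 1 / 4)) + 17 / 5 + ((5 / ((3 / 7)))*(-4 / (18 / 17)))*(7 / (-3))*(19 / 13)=3315277 / 21060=157.42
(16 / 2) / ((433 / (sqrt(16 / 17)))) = 32 * sqrt(17) / 7361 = 0.02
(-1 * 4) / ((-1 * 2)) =2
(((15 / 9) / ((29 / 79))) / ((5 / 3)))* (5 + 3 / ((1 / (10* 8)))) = 19355 / 29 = 667.41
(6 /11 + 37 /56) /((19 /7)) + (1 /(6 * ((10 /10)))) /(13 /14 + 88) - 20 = -122111591 /6244920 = -19.55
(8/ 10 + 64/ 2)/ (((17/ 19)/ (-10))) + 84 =-282.59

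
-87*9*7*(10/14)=-3915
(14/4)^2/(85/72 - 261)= -882/18707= -0.05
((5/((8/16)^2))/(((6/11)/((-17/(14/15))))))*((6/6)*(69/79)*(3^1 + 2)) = -1612875/553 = -2916.59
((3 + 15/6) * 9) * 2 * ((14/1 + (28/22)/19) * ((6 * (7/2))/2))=277830/19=14622.63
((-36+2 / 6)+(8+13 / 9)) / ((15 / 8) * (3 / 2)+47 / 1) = -3776 / 7173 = -0.53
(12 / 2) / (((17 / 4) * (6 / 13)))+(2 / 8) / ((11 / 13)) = 2509 / 748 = 3.35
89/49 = 1.82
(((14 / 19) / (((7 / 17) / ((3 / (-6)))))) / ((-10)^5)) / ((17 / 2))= 1 / 950000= 0.00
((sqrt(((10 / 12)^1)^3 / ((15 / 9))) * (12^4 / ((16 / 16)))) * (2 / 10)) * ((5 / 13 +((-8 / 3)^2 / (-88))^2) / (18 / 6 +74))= 3189568 * sqrt(2) / 363363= 12.41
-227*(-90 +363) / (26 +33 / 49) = -3036579 / 1307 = -2323.32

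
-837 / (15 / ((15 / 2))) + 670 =503 / 2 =251.50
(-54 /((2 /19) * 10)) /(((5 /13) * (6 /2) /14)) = -15561 /25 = -622.44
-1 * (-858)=858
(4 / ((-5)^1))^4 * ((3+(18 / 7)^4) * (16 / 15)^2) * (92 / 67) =225454063616 / 7540640625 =29.90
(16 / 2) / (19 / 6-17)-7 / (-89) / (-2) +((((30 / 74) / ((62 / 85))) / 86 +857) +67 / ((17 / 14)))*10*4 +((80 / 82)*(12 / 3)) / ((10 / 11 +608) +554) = 29630967501842438665 / 812103177988362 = 36486.70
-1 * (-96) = 96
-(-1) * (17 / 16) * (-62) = -527 / 8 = -65.88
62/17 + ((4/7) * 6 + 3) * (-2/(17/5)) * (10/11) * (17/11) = -1.67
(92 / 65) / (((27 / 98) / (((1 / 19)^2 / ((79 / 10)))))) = 18032 / 10010169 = 0.00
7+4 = 11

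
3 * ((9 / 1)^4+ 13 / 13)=19686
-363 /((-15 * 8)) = 121 /40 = 3.02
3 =3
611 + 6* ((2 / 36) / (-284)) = 520571 / 852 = 611.00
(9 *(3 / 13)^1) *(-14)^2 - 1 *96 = 4044 / 13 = 311.08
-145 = -145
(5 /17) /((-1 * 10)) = -1 /34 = -0.03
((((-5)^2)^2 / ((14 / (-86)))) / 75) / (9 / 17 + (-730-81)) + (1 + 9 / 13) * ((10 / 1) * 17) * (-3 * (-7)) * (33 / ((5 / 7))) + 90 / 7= 1049925419579 / 3761394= 279132.00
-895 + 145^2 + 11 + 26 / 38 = 382692 / 19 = 20141.68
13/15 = 0.87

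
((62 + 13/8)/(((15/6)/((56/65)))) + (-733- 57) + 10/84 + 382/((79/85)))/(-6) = 384908557/6470100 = 59.49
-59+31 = -28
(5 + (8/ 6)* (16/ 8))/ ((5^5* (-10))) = -23/ 93750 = -0.00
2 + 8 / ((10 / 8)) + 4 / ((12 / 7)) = 161 / 15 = 10.73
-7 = -7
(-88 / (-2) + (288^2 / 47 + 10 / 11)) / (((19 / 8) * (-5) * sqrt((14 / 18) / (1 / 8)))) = -5613612 * sqrt(14) / 343805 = -61.09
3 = 3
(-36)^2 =1296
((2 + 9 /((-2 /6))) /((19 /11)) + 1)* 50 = -12800 /19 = -673.68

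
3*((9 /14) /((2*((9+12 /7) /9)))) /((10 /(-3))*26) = -243 /26000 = -0.01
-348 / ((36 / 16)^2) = -1856 / 27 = -68.74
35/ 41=0.85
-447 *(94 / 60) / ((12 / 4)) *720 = -168072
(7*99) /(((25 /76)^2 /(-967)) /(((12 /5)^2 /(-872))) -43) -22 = -23534680862 /617341469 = -38.12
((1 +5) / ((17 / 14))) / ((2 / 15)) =630 / 17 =37.06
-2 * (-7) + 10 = 24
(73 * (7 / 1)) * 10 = 5110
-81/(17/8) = -648/17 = -38.12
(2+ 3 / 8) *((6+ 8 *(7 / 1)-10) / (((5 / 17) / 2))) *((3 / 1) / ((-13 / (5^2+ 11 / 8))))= -204459 / 40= -5111.48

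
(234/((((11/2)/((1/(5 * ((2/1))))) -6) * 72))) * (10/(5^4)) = 13/12250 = 0.00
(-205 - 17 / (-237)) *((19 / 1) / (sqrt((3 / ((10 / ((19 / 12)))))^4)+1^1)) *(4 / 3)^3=-94493900800 / 12548439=-7530.33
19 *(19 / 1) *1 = 361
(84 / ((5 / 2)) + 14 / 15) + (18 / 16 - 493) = -54881 / 120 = -457.34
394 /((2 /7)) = 1379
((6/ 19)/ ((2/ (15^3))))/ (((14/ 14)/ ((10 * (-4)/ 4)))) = -101250/ 19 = -5328.95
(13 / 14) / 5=13 / 70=0.19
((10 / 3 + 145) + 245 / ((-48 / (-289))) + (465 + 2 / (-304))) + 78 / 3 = 642787 / 304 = 2114.43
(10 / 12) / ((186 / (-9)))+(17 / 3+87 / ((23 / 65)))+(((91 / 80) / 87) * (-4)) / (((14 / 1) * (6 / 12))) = 251.49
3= 3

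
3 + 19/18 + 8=217/18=12.06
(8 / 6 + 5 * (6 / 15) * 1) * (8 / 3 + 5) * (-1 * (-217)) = 49910 / 9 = 5545.56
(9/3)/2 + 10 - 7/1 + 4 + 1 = 19/2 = 9.50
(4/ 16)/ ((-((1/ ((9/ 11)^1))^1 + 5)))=-9/ 224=-0.04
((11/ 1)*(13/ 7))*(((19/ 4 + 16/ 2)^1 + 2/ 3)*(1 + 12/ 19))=101959/ 228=447.19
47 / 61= 0.77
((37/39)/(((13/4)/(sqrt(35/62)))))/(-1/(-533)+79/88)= 266992 * sqrt(2170)/51013755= 0.24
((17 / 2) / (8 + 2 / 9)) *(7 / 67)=1071 / 9916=0.11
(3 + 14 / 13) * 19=1007 / 13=77.46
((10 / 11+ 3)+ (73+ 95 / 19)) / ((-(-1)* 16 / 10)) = 4505 / 88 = 51.19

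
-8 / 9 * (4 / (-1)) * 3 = 32 / 3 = 10.67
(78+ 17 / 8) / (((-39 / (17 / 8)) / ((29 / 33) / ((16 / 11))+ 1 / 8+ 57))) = -30195587 / 119808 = -252.03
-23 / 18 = -1.28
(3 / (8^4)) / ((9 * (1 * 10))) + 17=2088961 / 122880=17.00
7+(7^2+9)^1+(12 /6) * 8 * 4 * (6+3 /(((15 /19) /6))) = 1908.20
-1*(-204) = 204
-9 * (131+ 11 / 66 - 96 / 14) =-15663 / 14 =-1118.79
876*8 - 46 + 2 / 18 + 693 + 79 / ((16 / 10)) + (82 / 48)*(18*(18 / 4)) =282343 / 36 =7842.86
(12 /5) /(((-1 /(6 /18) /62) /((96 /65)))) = -23808 /325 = -73.26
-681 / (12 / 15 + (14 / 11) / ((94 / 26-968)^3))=-10543690253502945 / 12386126560706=-851.25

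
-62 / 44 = -31 / 22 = -1.41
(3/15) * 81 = 81/5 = 16.20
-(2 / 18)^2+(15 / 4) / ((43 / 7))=8333 / 13932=0.60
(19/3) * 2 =38/3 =12.67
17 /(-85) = -1 /5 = -0.20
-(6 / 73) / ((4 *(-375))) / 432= 1 / 7884000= 0.00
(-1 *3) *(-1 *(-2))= -6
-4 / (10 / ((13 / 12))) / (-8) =13 / 240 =0.05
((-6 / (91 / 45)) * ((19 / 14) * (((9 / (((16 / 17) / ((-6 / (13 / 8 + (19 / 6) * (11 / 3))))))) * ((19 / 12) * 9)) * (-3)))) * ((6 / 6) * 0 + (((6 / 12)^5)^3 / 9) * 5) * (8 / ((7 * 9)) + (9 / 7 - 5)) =12638691225 / 278490447872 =0.05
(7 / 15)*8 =56 / 15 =3.73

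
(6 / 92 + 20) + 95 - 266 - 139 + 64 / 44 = -145971 / 506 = -288.48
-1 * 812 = -812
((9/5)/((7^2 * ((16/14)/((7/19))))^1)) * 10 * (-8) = -18/19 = -0.95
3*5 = 15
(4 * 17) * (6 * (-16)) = -6528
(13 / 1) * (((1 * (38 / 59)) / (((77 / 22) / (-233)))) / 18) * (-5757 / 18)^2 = -211935068111 / 66906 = -3167654.14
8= 8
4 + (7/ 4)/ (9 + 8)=279/ 68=4.10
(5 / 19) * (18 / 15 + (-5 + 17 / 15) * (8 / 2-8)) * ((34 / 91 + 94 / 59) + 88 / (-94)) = 4.52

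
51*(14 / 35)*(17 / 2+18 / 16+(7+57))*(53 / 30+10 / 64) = 9241999 / 3200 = 2888.12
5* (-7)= -35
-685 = -685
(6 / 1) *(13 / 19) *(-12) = -936 / 19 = -49.26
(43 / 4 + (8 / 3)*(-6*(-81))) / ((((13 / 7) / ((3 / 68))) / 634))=34796139 / 1768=19681.07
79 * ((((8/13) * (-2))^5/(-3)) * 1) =82837504/1113879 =74.37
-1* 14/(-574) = 1/41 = 0.02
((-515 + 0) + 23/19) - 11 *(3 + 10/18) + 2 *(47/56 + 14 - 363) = -5981275/4788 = -1249.22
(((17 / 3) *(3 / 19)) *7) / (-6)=-119 / 114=-1.04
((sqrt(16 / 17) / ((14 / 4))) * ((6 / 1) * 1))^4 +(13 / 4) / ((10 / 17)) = 365686109 / 27755560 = 13.18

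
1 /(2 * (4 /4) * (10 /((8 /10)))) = 1 /25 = 0.04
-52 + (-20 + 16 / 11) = -776 / 11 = -70.55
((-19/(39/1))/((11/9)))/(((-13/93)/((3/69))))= 0.12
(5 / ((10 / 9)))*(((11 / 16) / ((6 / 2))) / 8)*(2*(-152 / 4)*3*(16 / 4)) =-1881 / 16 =-117.56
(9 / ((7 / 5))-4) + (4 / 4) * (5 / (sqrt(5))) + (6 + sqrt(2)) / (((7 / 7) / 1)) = sqrt(2) + sqrt(5) + 59 / 7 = 12.08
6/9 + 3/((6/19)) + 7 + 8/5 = 563/30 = 18.77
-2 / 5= -0.40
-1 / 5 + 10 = 49 / 5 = 9.80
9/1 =9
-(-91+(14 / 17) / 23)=35567 / 391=90.96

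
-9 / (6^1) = -3 / 2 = -1.50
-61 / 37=-1.65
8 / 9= 0.89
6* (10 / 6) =10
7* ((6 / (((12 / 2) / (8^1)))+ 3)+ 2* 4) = 133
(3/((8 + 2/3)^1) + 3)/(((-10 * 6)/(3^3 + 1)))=-1.56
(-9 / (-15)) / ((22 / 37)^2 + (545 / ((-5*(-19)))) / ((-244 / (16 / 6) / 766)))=-14280039 / 1134618520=-0.01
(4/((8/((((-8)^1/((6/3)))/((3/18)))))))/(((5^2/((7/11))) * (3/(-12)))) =336/275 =1.22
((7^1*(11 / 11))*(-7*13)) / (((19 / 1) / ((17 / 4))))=-10829 / 76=-142.49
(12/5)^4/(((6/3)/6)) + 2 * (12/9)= 191624/1875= 102.20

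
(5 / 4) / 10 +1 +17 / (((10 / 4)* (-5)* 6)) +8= 5339 / 600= 8.90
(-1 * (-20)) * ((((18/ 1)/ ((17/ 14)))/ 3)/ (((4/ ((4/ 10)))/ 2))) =336/ 17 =19.76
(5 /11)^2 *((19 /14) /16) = 475 /27104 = 0.02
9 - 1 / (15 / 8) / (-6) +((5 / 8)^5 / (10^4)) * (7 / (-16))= 3430939097 / 377487360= 9.09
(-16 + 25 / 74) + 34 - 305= -21213 / 74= -286.66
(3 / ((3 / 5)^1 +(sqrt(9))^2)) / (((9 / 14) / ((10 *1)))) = 4.86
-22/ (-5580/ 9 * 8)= 11/ 2480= 0.00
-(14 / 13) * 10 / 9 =-140 / 117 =-1.20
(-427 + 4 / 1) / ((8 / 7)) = -2961 / 8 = -370.12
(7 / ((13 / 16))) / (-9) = -112 / 117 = -0.96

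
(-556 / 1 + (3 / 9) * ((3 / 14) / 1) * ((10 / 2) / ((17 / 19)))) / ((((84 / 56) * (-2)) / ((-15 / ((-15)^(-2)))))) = -148762125 / 238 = -625050.95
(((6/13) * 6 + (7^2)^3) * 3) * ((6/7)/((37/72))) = 1982197008/3367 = 588713.10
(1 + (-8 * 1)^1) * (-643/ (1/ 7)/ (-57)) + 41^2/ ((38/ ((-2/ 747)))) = -412996/ 747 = -552.87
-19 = -19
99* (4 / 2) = 198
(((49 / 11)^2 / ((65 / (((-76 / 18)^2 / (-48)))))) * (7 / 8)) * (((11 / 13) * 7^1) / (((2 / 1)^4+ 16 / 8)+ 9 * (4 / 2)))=-42471289 / 2602005120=-0.02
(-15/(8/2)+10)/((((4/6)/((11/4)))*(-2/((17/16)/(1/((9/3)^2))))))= -126225/1024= -123.27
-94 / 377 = -0.25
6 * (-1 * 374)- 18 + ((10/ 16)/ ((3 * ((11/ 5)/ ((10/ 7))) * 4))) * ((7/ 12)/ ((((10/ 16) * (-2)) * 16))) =-57328153/ 25344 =-2262.00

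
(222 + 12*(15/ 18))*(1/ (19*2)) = 116/ 19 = 6.11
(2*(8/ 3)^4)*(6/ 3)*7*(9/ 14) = 8192/ 9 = 910.22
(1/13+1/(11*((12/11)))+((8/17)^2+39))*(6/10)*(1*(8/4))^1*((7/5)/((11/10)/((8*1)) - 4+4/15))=-18.40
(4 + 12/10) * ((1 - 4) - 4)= -182/5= -36.40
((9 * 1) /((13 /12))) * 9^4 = 54506.77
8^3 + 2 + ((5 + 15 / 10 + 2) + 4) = 1053 / 2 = 526.50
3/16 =0.19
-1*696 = -696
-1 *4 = -4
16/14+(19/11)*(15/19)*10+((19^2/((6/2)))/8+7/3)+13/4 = 35.40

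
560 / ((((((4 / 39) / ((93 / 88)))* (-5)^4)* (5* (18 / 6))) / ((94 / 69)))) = 132587 / 158125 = 0.84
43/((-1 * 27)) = -1.59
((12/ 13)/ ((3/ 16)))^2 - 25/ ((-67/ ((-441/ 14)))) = 282689/ 22646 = 12.48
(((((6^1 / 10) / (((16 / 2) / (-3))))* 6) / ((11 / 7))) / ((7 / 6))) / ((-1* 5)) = 81 / 550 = 0.15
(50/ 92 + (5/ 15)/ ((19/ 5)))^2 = 2739025/ 6874884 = 0.40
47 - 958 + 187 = -724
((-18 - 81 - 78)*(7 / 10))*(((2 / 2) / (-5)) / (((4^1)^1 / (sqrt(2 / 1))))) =1239*sqrt(2) / 200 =8.76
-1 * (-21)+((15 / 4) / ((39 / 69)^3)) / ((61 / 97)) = 28960413 / 536068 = 54.02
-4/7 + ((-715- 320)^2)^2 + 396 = 8032661007143/7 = 1147523001020.43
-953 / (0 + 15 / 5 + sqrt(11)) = 2859 / 2 - 953 *sqrt(11) / 2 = -150.87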